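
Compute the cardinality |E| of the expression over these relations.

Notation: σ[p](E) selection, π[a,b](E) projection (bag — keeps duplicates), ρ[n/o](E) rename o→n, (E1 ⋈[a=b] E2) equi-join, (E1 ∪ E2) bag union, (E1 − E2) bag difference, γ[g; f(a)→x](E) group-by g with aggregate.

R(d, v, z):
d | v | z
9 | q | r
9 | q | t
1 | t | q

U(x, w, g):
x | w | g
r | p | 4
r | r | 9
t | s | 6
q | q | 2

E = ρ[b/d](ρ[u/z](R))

Row counts bottom-up:
  R → 3
  ρ[u/z](R) → 3
  ρ[b/d](ρ[u/z](R)) → 3

|E| = 3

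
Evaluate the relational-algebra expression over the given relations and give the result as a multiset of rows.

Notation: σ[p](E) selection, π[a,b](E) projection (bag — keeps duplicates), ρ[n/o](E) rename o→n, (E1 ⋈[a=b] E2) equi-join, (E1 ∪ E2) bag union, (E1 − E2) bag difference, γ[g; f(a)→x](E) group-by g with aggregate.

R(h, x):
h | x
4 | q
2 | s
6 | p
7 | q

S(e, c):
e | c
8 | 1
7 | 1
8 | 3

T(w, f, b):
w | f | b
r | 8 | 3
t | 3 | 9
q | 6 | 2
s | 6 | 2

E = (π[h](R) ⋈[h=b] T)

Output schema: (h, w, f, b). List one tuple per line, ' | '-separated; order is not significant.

Stepwise |·|:
  R → 4
  π[h](R) → 4
  T → 4
  (π[h](R) ⋈[h=b] T) → 2

== RESULT ==
h | w | f | b
2 | q | 6 | 2
2 | s | 6 | 2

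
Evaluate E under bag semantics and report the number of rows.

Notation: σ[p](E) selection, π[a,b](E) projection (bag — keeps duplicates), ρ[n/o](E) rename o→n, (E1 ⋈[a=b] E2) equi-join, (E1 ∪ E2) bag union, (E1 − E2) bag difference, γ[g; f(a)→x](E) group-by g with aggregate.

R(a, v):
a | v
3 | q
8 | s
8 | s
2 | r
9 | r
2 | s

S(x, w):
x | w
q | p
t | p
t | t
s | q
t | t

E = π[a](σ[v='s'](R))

Per-node cardinality:
  R → 6
  σ[v='s'](R) → 3
  π[a](σ[v='s'](R)) → 3

|E| = 3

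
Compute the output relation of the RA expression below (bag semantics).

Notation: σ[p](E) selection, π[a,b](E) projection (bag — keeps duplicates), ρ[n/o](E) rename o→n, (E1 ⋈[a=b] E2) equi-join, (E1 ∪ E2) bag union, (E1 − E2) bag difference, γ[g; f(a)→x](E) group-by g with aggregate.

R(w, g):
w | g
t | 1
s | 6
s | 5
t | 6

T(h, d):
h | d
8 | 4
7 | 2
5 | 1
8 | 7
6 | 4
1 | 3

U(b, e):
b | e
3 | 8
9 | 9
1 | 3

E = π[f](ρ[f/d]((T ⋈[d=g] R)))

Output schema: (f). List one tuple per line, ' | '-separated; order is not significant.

Stepwise |·|:
  T → 6
  R → 4
  (T ⋈[d=g] R) → 1
  ρ[f/d]((T ⋈[d=g] R)) → 1
  π[f](ρ[f/d]((T ⋈[d=g] R))) → 1

== RESULT ==
f
1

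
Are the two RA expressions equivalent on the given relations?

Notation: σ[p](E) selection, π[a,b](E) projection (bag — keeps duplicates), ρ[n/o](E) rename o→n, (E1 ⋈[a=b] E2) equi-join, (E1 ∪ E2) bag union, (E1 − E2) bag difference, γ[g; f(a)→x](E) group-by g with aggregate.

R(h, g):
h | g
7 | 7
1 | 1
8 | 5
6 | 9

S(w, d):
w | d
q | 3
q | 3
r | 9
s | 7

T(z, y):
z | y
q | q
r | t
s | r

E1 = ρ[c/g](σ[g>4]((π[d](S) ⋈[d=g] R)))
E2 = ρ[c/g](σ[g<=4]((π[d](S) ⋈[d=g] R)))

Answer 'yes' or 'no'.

E1 per-node cardinality:
  S → 4
  π[d](S) → 4
  R → 4
  (π[d](S) ⋈[d=g] R) → 2
  σ[g>4]((π[d](S) ⋈[d=g] R)) → 2
  ρ[c/g](σ[g>4]((π[d](S) ⋈[d=g] R))) → 2
E2 per-node cardinality:
  S → 4
  π[d](S) → 4
  R → 4
  (π[d](S) ⋈[d=g] R) → 2
  σ[g<=4]((π[d](S) ⋈[d=g] R)) → 0
  ρ[c/g](σ[g<=4]((π[d](S) ⋈[d=g] R))) → 0

E1 result:
d | h | c
7 | 7 | 7
9 | 6 | 9
E2 result:
d | h | c
(0 rows)
Witness: (7, 7, 7) appears 1× in E1 but 0× in E2.

no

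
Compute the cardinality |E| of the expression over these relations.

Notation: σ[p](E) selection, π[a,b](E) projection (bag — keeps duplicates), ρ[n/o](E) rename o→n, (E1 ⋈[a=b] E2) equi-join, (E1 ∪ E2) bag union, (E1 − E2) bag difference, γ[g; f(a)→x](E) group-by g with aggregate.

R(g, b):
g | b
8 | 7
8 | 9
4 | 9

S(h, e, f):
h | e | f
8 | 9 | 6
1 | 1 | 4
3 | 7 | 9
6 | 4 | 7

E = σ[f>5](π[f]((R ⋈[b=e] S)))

Stepwise |·|:
  R → 3
  S → 4
  (R ⋈[b=e] S) → 3
  π[f]((R ⋈[b=e] S)) → 3
  σ[f>5](π[f]((R ⋈[b=e] S))) → 3

|E| = 3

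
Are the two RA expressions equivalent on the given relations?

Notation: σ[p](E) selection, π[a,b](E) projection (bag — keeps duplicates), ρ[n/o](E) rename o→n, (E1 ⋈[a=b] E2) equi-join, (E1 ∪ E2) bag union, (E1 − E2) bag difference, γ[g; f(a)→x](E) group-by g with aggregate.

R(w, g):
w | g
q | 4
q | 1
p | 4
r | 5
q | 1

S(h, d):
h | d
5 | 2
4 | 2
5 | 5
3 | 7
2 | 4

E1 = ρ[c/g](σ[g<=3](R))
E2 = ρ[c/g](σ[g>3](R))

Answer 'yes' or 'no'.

E1 stepwise |·|:
  R → 5
  σ[g<=3](R) → 2
  ρ[c/g](σ[g<=3](R)) → 2
E2 stepwise |·|:
  R → 5
  σ[g>3](R) → 3
  ρ[c/g](σ[g>3](R)) → 3

E1 result:
w | c
q | 1
q | 1
E2 result:
w | c
p | 4
q | 4
r | 5
Witness: ('p', 4) appears 0× in E1 but 1× in E2.

no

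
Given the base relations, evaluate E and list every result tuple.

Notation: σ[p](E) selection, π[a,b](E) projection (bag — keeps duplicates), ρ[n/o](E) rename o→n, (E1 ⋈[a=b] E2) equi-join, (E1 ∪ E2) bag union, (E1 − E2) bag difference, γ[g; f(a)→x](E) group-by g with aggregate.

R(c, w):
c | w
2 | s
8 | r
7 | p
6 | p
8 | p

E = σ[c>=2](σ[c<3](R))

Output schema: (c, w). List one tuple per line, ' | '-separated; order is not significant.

Stepwise |·|:
  R → 5
  σ[c<3](R) → 1
  σ[c>=2](σ[c<3](R)) → 1

== RESULT ==
c | w
2 | s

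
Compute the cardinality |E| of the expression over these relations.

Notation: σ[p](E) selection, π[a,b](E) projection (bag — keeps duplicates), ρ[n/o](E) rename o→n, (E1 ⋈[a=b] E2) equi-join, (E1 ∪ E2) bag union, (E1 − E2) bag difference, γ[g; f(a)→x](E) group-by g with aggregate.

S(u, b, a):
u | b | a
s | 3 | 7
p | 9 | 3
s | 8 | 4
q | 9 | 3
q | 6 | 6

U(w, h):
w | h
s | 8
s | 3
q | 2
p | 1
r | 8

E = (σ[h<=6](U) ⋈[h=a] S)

Subexpression sizes:
  U → 5
  σ[h<=6](U) → 3
  S → 5
  (σ[h<=6](U) ⋈[h=a] S) → 2

|E| = 2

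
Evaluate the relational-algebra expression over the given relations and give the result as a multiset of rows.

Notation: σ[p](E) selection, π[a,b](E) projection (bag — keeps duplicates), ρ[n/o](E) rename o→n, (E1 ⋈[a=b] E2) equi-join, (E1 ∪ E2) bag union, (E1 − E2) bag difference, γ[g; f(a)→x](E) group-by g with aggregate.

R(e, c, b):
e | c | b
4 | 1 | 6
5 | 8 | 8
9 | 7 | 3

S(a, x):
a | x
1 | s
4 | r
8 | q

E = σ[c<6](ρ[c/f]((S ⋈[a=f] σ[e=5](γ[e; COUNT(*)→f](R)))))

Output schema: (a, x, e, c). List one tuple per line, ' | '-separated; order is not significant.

Row counts bottom-up:
  S → 3
  R → 3
  γ[e; COUNT(*)→f](R) → 3
  σ[e=5](γ[e; COUNT(*)→f](R)) → 1
  (S ⋈[a=f] σ[e=5](γ[e; COUNT(*)→f](R))) → 1
  ρ[c/f]((S ⋈[a=f] σ[e=5](γ[e; COUNT(*)→f](R)))) → 1
  σ[c<6](ρ[c/f]((S ⋈[a=f] σ[e=5](γ[e; COUNT(*)→f](R))))) → 1

== RESULT ==
a | x | e | c
1 | s | 5 | 1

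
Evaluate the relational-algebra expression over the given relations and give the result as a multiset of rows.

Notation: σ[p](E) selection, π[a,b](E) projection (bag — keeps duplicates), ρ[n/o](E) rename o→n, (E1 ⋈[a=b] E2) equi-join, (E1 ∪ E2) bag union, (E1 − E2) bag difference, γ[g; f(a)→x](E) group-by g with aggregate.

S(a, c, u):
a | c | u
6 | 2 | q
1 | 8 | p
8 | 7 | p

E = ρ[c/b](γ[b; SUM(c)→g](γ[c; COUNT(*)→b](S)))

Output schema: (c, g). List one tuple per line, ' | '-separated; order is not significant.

Row counts bottom-up:
  S → 3
  γ[c; COUNT(*)→b](S) → 3
  γ[b; SUM(c)→g](γ[c; COUNT(*)→b](S)) → 1
  ρ[c/b](γ[b; SUM(c)→g](γ[c; COUNT(*)→b](S))) → 1

== RESULT ==
c | g
1 | 17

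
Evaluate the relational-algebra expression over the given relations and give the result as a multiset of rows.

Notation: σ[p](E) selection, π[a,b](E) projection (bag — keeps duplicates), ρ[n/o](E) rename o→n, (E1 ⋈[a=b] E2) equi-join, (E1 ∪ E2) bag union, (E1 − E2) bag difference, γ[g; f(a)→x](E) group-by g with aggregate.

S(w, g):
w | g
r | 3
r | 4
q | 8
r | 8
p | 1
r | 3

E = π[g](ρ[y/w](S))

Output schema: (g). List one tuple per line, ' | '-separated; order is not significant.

Per-node cardinality:
  S → 6
  ρ[y/w](S) → 6
  π[g](ρ[y/w](S)) → 6

== RESULT ==
g
1
3
3
4
8
8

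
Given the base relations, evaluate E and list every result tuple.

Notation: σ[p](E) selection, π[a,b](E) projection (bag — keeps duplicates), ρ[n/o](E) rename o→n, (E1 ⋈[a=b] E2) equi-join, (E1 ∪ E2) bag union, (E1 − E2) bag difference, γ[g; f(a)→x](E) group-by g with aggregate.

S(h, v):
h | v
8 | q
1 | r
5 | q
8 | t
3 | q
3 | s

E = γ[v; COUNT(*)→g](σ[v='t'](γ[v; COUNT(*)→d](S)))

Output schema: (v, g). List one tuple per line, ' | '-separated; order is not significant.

Stepwise |·|:
  S → 6
  γ[v; COUNT(*)→d](S) → 4
  σ[v='t'](γ[v; COUNT(*)→d](S)) → 1
  γ[v; COUNT(*)→g](σ[v='t'](γ[v; COUNT(*)→d](S))) → 1

== RESULT ==
v | g
t | 1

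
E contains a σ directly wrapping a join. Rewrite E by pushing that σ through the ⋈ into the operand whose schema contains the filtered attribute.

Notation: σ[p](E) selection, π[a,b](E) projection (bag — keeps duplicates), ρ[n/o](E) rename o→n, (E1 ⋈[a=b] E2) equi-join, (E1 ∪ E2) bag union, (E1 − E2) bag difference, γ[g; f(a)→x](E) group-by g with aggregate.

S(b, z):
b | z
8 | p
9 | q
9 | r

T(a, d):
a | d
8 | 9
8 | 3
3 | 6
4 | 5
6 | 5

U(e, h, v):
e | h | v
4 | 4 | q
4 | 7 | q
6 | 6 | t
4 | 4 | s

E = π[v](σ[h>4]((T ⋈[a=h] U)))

σ filters on h, owned by the right side.
E' = π[v]((T ⋈[a=h] σ[h>4](U)))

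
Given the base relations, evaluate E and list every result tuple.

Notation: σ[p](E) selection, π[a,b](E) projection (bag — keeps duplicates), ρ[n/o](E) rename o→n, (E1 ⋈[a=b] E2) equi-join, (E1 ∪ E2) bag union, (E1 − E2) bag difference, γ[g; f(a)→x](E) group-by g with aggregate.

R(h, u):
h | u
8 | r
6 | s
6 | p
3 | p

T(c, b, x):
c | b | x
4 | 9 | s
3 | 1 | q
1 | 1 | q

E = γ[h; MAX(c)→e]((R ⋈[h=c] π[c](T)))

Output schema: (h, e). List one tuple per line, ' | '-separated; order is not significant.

Row counts bottom-up:
  R → 4
  T → 3
  π[c](T) → 3
  (R ⋈[h=c] π[c](T)) → 1
  γ[h; MAX(c)→e]((R ⋈[h=c] π[c](T))) → 1

== RESULT ==
h | e
3 | 3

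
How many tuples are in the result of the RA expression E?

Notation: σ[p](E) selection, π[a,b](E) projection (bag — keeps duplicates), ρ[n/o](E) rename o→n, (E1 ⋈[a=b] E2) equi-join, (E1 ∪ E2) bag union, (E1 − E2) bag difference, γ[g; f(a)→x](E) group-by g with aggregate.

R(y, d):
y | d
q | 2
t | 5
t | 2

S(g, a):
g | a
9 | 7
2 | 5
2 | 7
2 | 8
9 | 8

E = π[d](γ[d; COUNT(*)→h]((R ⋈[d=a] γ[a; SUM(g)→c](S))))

Row counts bottom-up:
  R → 3
  S → 5
  γ[a; SUM(g)→c](S) → 3
  (R ⋈[d=a] γ[a; SUM(g)→c](S)) → 1
  γ[d; COUNT(*)→h]((R ⋈[d=a] γ[a; SUM(g)→c](S))) → 1
  π[d](γ[d; COUNT(*)→h]((R ⋈[d=a] γ[a; SUM(g)→c](S)))) → 1

|E| = 1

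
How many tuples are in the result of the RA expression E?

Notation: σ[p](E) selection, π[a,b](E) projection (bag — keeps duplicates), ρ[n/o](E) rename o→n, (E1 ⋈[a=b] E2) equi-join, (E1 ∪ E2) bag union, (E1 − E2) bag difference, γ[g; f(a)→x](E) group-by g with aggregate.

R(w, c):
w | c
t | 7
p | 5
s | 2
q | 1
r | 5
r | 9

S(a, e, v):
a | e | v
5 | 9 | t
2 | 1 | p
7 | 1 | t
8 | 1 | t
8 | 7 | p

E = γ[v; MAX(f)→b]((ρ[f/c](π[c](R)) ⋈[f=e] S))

Subexpression sizes:
  R → 6
  π[c](R) → 6
  ρ[f/c](π[c](R)) → 6
  S → 5
  (ρ[f/c](π[c](R)) ⋈[f=e] S) → 5
  γ[v; MAX(f)→b]((ρ[f/c](π[c](R)) ⋈[f=e] S)) → 2

|E| = 2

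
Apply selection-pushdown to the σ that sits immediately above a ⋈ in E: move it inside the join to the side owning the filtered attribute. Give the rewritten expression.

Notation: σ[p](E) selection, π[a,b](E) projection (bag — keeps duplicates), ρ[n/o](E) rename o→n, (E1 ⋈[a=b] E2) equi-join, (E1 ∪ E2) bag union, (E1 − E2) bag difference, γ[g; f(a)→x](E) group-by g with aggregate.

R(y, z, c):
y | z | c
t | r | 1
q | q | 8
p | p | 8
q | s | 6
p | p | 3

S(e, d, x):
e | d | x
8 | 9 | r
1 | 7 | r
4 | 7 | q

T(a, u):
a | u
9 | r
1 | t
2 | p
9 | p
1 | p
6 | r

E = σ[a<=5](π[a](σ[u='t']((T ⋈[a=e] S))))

σ filters on u, owned by the left side.
E' = σ[a<=5](π[a]((σ[u='t'](T) ⋈[a=e] S)))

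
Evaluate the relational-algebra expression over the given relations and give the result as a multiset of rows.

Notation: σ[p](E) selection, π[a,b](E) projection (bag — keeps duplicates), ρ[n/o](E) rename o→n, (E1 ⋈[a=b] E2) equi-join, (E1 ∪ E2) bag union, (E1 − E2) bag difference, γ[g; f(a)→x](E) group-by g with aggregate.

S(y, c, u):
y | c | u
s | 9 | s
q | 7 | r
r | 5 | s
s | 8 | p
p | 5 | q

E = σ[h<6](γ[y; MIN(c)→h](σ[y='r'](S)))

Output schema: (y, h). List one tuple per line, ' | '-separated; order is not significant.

Per-node cardinality:
  S → 5
  σ[y='r'](S) → 1
  γ[y; MIN(c)→h](σ[y='r'](S)) → 1
  σ[h<6](γ[y; MIN(c)→h](σ[y='r'](S))) → 1

== RESULT ==
y | h
r | 5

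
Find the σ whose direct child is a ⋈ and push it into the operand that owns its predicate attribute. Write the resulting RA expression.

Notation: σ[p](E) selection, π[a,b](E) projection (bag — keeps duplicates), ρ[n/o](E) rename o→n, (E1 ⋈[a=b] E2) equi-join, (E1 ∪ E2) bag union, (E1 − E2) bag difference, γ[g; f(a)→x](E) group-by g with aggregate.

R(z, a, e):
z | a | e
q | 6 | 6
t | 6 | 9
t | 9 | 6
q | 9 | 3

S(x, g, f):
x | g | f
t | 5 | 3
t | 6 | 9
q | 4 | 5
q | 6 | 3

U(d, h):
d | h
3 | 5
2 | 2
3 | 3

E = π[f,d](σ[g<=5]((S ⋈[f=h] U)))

σ filters on g, owned by the left side.
E' = π[f,d]((σ[g<=5](S) ⋈[f=h] U))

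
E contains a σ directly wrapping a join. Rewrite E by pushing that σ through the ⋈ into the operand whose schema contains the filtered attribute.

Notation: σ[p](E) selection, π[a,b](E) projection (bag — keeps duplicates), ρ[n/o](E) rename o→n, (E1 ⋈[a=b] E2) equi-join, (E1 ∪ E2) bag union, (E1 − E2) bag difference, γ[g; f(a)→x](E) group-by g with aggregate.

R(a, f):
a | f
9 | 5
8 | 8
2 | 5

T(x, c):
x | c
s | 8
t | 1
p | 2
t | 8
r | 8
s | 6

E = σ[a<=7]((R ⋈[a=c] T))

σ filters on a, owned by the left side.
E' = (σ[a<=7](R) ⋈[a=c] T)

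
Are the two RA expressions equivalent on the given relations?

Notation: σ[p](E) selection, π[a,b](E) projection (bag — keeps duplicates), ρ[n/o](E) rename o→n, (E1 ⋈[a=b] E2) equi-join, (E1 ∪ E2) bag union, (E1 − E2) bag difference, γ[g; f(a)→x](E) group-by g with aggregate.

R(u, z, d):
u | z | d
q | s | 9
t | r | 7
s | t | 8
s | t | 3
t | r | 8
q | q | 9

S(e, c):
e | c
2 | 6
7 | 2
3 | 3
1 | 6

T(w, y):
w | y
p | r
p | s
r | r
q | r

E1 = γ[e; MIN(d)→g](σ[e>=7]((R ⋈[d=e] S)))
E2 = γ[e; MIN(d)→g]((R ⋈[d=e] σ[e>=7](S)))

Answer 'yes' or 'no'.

E1 per-node cardinality:
  R → 6
  S → 4
  (R ⋈[d=e] S) → 2
  σ[e>=7]((R ⋈[d=e] S)) → 1
  γ[e; MIN(d)→g](σ[e>=7]((R ⋈[d=e] S))) → 1
E2 per-node cardinality:
  R → 6
  S → 4
  σ[e>=7](S) → 1
  (R ⋈[d=e] σ[e>=7](S)) → 1
  γ[e; MIN(d)→g]((R ⋈[d=e] σ[e>=7](S))) → 1

E1 and E2 produce the same multiset:
e | g
7 | 7

yes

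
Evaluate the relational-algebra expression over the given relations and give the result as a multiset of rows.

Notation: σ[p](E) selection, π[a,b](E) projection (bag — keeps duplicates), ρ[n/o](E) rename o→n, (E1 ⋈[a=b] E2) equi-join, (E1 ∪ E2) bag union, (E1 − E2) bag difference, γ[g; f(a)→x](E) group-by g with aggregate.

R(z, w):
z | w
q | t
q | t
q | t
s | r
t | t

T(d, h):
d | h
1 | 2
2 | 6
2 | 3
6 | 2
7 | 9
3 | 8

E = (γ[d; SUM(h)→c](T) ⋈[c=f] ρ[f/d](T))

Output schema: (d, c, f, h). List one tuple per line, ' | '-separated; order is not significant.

Stepwise |·|:
  T → 6
  γ[d; SUM(h)→c](T) → 5
  T → 6
  ρ[f/d](T) → 6
  (γ[d; SUM(h)→c](T) ⋈[c=f] ρ[f/d](T)) → 4

== RESULT ==
d | c | f | h
1 | 2 | 2 | 3
1 | 2 | 2 | 6
6 | 2 | 2 | 3
6 | 2 | 2 | 6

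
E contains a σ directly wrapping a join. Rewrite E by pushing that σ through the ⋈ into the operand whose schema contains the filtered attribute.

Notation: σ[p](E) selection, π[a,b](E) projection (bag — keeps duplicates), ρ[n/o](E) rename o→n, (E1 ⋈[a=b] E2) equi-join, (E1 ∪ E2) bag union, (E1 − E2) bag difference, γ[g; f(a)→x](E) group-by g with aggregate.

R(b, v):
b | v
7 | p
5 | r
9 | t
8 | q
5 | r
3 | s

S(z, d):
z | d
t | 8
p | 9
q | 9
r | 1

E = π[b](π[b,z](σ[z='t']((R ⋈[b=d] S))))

σ filters on z, owned by the right side.
E' = π[b](π[b,z]((R ⋈[b=d] σ[z='t'](S))))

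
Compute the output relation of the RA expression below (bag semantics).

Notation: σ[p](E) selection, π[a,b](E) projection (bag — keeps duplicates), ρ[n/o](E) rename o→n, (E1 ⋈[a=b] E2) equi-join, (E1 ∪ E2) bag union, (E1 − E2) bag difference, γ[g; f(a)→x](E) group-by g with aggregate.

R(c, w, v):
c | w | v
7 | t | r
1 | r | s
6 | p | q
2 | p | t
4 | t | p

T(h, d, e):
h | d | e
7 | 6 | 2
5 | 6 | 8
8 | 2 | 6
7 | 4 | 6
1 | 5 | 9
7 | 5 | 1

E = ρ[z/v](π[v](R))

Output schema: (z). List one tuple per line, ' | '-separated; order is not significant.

Subexpression sizes:
  R → 5
  π[v](R) → 5
  ρ[z/v](π[v](R)) → 5

== RESULT ==
z
p
q
r
s
t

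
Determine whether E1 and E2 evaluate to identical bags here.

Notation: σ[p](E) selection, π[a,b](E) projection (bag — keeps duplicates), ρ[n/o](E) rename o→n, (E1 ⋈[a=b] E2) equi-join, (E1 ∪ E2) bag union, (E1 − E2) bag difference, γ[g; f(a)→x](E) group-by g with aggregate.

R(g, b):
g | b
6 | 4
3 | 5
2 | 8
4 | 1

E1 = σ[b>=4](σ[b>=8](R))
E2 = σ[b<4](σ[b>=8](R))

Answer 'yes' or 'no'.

E1 row counts bottom-up:
  R → 4
  σ[b>=8](R) → 1
  σ[b>=4](σ[b>=8](R)) → 1
E2 row counts bottom-up:
  R → 4
  σ[b>=8](R) → 1
  σ[b<4](σ[b>=8](R)) → 0

E1 result:
g | b
2 | 8
E2 result:
g | b
(0 rows)
Witness: (2, 8) appears 1× in E1 but 0× in E2.

no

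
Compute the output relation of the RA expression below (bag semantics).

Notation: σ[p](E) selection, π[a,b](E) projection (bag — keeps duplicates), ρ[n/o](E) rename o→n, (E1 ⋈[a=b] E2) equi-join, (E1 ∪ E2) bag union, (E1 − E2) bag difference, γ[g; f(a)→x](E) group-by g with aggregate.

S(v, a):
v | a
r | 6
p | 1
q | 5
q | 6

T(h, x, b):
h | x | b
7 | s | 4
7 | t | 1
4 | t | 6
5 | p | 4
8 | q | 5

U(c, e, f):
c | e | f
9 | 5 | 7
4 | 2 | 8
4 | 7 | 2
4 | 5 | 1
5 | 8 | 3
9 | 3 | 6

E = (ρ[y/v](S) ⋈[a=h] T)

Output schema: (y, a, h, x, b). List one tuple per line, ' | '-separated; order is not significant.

Subexpression sizes:
  S → 4
  ρ[y/v](S) → 4
  T → 5
  (ρ[y/v](S) ⋈[a=h] T) → 1

== RESULT ==
y | a | h | x | b
q | 5 | 5 | p | 4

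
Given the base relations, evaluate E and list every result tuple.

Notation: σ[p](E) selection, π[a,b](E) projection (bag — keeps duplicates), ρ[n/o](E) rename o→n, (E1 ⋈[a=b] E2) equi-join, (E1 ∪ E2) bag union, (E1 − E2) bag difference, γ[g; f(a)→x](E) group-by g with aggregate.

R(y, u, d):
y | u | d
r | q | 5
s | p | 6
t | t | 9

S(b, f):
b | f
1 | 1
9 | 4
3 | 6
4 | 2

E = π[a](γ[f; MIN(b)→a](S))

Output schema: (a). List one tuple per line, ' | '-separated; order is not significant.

Per-node cardinality:
  S → 4
  γ[f; MIN(b)→a](S) → 4
  π[a](γ[f; MIN(b)→a](S)) → 4

== RESULT ==
a
1
3
4
9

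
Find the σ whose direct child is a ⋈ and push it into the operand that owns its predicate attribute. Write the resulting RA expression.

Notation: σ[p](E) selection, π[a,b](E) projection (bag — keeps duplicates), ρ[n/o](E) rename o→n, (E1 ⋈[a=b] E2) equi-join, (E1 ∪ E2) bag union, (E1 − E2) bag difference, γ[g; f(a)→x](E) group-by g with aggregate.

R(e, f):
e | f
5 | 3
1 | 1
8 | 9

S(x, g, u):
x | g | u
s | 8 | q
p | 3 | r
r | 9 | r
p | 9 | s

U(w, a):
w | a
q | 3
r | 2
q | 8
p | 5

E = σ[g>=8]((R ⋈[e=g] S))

σ filters on g, owned by the right side.
E' = (R ⋈[e=g] σ[g>=8](S))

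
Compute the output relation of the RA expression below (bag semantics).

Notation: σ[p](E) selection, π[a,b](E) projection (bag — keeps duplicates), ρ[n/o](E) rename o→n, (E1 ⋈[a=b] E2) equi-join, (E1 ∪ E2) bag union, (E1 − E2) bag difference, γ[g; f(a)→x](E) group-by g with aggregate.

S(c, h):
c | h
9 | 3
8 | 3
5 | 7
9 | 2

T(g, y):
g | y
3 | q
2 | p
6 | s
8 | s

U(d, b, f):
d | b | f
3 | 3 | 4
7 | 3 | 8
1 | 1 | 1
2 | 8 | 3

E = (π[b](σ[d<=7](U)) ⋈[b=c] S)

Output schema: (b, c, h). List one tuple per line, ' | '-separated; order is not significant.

Subexpression sizes:
  U → 4
  σ[d<=7](U) → 4
  π[b](σ[d<=7](U)) → 4
  S → 4
  (π[b](σ[d<=7](U)) ⋈[b=c] S) → 1

== RESULT ==
b | c | h
8 | 8 | 3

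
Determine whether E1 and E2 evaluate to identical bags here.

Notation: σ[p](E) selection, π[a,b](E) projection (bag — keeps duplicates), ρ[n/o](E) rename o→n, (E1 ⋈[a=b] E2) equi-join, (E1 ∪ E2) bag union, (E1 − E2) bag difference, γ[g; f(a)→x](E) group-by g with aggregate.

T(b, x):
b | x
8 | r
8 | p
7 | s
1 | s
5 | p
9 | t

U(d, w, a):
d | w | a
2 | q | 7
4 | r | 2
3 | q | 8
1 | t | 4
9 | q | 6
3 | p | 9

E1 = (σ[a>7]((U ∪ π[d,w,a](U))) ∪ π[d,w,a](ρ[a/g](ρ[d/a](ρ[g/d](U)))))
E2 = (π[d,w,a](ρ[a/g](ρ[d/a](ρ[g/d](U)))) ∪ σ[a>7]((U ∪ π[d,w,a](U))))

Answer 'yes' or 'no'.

E1 per-node cardinality:
  U → 6
  U → 6
  π[d,w,a](U) → 6
  (U ∪ π[d,w,a](U)) → 12
  σ[a>7]((U ∪ π[d,w,a](U))) → 4
  U → 6
  ρ[g/d](U) → 6
  ρ[d/a](ρ[g/d](U)) → 6
  ρ[a/g](ρ[d/a](ρ[g/d](U))) → 6
  π[d,w,a](ρ[a/g](ρ[d/a](ρ[g/d](U)))) → 6
  (σ[a>7]((U ∪ π[d,w,a](U))) ∪ π[d,w,a](ρ[a/g](ρ[d/a](ρ[g/d](U))))) → 10
E2 per-node cardinality:
  U → 6
  ρ[g/d](U) → 6
  ρ[d/a](ρ[g/d](U)) → 6
  ρ[a/g](ρ[d/a](ρ[g/d](U))) → 6
  π[d,w,a](ρ[a/g](ρ[d/a](ρ[g/d](U)))) → 6
  U → 6
  U → 6
  π[d,w,a](U) → 6
  (U ∪ π[d,w,a](U)) → 12
  σ[a>7]((U ∪ π[d,w,a](U))) → 4
  (π[d,w,a](ρ[a/g](ρ[d/a](ρ[g/d](U)))) ∪ σ[a>7]((U ∪ π[d,w,a](U)))) → 10

E1 and E2 produce the same multiset:
d | w | a
2 | r | 4
3 | p | 9
3 | p | 9
3 | q | 8
3 | q | 8
4 | t | 1
6 | q | 9
7 | q | 2
8 | q | 3
9 | p | 3

yes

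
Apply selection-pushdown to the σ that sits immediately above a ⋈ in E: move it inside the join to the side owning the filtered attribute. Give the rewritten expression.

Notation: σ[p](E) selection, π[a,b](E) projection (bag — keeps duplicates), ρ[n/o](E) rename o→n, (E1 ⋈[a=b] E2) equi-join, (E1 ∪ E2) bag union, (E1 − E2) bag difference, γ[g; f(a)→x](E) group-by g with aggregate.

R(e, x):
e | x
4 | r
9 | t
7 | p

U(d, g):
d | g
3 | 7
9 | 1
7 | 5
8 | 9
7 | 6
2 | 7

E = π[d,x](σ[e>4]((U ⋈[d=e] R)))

σ filters on e, owned by the right side.
E' = π[d,x]((U ⋈[d=e] σ[e>4](R)))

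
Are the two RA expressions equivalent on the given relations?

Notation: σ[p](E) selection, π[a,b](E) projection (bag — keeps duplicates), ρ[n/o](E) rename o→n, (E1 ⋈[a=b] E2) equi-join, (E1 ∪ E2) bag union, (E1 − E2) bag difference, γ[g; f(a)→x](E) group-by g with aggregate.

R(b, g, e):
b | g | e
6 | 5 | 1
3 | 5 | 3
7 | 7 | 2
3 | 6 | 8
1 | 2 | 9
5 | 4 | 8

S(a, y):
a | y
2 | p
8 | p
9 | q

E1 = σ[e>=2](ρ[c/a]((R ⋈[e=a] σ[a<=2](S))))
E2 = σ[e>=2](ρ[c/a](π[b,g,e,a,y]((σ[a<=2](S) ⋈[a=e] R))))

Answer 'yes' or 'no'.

E1 subexpression sizes:
  R → 6
  S → 3
  σ[a<=2](S) → 1
  (R ⋈[e=a] σ[a<=2](S)) → 1
  ρ[c/a]((R ⋈[e=a] σ[a<=2](S))) → 1
  σ[e>=2](ρ[c/a]((R ⋈[e=a] σ[a<=2](S)))) → 1
E2 subexpression sizes:
  S → 3
  σ[a<=2](S) → 1
  R → 6
  (σ[a<=2](S) ⋈[a=e] R) → 1
  π[b,g,e,a,y]((σ[a<=2](S) ⋈[a=e] R)) → 1
  ρ[c/a](π[b,g,e,a,y]((σ[a<=2](S) ⋈[a=e] R))) → 1
  σ[e>=2](ρ[c/a](π[b,g,e,a,y]((σ[a<=2](S) ⋈[a=e] R)))) → 1

E1 and E2 produce the same multiset:
b | g | e | c | y
7 | 7 | 2 | 2 | p

yes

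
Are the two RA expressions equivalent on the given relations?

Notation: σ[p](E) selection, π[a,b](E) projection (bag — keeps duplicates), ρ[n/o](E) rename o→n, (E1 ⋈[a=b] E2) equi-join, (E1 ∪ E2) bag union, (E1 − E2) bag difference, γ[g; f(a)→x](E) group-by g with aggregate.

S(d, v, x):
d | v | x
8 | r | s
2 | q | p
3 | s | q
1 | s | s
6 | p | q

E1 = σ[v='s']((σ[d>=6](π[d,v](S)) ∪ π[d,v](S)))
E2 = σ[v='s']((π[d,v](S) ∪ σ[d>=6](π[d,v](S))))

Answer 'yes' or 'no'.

E1 row counts bottom-up:
  S → 5
  π[d,v](S) → 5
  σ[d>=6](π[d,v](S)) → 2
  S → 5
  π[d,v](S) → 5
  (σ[d>=6](π[d,v](S)) ∪ π[d,v](S)) → 7
  σ[v='s']((σ[d>=6](π[d,v](S)) ∪ π[d,v](S))) → 2
E2 row counts bottom-up:
  S → 5
  π[d,v](S) → 5
  S → 5
  π[d,v](S) → 5
  σ[d>=6](π[d,v](S)) → 2
  (π[d,v](S) ∪ σ[d>=6](π[d,v](S))) → 7
  σ[v='s']((π[d,v](S) ∪ σ[d>=6](π[d,v](S)))) → 2

E1 and E2 produce the same multiset:
d | v
1 | s
3 | s

yes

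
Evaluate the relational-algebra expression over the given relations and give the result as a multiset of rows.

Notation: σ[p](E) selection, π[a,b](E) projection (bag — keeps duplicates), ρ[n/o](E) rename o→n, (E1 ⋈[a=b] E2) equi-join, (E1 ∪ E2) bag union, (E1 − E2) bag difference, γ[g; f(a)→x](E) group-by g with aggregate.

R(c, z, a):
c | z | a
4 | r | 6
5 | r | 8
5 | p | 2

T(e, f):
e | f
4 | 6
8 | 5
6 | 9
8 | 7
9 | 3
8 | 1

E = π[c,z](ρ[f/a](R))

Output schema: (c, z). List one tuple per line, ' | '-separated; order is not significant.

Row counts bottom-up:
  R → 3
  ρ[f/a](R) → 3
  π[c,z](ρ[f/a](R)) → 3

== RESULT ==
c | z
4 | r
5 | p
5 | r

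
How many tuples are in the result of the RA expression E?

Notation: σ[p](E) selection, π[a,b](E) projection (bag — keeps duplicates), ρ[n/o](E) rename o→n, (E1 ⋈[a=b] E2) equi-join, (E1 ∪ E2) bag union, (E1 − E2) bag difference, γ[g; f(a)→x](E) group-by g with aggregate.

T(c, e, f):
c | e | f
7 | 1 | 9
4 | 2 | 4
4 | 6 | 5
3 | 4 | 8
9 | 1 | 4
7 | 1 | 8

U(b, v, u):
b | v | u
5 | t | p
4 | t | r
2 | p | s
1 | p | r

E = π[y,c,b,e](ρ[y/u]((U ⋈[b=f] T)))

Per-node cardinality:
  U → 4
  T → 6
  (U ⋈[b=f] T) → 3
  ρ[y/u]((U ⋈[b=f] T)) → 3
  π[y,c,b,e](ρ[y/u]((U ⋈[b=f] T))) → 3

|E| = 3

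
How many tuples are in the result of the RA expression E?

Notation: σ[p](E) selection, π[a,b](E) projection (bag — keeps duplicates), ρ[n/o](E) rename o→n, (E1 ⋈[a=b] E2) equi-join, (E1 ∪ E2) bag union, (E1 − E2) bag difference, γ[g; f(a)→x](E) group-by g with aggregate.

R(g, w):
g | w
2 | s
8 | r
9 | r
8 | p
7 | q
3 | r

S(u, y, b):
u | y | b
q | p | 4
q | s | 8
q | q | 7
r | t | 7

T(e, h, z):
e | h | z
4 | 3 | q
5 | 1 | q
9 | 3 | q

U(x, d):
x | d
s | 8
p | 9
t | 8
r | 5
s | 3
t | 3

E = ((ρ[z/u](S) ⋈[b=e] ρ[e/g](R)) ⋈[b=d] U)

Per-node cardinality:
  S → 4
  ρ[z/u](S) → 4
  R → 6
  ρ[e/g](R) → 6
  (ρ[z/u](S) ⋈[b=e] ρ[e/g](R)) → 4
  U → 6
  ((ρ[z/u](S) ⋈[b=e] ρ[e/g](R)) ⋈[b=d] U) → 4

|E| = 4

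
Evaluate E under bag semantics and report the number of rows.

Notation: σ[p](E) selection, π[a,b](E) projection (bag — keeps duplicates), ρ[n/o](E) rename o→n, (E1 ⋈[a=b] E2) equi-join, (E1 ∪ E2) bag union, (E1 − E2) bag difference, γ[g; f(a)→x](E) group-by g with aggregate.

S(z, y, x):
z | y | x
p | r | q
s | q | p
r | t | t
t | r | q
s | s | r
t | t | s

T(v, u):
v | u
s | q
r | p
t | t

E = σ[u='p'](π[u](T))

Row counts bottom-up:
  T → 3
  π[u](T) → 3
  σ[u='p'](π[u](T)) → 1

|E| = 1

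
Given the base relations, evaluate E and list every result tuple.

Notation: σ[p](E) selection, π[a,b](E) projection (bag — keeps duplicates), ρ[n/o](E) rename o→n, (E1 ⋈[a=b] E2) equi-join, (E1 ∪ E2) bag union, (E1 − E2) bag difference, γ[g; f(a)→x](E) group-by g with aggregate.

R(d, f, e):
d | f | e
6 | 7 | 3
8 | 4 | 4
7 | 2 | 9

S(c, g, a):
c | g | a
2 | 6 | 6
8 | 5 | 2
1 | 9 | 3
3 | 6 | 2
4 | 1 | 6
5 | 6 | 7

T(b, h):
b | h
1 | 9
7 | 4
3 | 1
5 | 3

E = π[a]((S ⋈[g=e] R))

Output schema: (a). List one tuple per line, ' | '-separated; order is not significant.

Subexpression sizes:
  S → 6
  R → 3
  (S ⋈[g=e] R) → 1
  π[a]((S ⋈[g=e] R)) → 1

== RESULT ==
a
3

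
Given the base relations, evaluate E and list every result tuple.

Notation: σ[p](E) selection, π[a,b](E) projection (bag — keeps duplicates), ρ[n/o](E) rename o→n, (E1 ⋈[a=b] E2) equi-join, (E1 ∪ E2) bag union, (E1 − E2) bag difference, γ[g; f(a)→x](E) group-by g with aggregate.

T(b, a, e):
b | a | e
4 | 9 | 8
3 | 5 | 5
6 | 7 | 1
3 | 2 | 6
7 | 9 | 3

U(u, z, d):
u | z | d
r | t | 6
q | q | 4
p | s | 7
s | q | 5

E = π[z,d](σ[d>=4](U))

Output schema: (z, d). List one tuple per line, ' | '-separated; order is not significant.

Subexpression sizes:
  U → 4
  σ[d>=4](U) → 4
  π[z,d](σ[d>=4](U)) → 4

== RESULT ==
z | d
q | 4
q | 5
s | 7
t | 6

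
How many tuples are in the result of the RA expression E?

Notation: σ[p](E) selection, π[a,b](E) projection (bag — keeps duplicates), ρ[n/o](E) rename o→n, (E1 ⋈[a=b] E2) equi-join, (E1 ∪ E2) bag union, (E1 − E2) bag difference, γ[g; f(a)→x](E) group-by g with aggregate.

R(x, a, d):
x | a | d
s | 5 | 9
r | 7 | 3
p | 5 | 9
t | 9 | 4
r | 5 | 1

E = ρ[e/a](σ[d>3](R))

Row counts bottom-up:
  R → 5
  σ[d>3](R) → 3
  ρ[e/a](σ[d>3](R)) → 3

|E| = 3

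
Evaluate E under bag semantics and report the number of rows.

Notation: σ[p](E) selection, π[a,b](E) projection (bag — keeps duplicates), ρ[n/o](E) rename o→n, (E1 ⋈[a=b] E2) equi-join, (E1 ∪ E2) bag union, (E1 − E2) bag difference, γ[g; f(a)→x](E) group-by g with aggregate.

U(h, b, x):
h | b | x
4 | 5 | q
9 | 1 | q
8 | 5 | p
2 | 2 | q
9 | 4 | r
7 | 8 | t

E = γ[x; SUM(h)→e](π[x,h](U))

Row counts bottom-up:
  U → 6
  π[x,h](U) → 6
  γ[x; SUM(h)→e](π[x,h](U)) → 4

|E| = 4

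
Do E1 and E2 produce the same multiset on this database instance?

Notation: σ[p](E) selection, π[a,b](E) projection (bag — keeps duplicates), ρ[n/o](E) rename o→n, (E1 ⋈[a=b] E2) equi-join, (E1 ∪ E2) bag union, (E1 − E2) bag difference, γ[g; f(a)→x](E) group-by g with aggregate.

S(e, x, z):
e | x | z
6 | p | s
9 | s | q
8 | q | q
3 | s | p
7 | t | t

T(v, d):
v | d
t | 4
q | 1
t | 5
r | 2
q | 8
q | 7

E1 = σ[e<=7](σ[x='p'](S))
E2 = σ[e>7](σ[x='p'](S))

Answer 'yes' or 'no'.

E1 subexpression sizes:
  S → 5
  σ[x='p'](S) → 1
  σ[e<=7](σ[x='p'](S)) → 1
E2 subexpression sizes:
  S → 5
  σ[x='p'](S) → 1
  σ[e>7](σ[x='p'](S)) → 0

E1 result:
e | x | z
6 | p | s
E2 result:
e | x | z
(0 rows)
Witness: (6, 'p', 's') appears 1× in E1 but 0× in E2.

no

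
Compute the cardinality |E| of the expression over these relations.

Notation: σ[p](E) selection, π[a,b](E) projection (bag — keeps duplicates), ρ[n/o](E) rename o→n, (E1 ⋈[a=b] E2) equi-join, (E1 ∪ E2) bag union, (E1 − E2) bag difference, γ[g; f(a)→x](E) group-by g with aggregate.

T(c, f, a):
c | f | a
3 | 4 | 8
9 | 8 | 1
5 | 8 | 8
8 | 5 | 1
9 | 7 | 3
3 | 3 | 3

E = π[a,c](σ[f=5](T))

Per-node cardinality:
  T → 6
  σ[f=5](T) → 1
  π[a,c](σ[f=5](T)) → 1

|E| = 1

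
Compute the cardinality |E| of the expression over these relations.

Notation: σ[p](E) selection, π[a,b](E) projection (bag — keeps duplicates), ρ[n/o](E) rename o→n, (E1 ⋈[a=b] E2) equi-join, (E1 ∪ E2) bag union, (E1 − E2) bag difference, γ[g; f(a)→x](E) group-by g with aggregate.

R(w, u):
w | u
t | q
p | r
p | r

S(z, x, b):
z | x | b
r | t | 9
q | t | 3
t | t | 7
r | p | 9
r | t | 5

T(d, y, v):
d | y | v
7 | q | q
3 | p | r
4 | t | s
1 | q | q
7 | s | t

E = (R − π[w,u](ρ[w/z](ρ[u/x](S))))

Stepwise |·|:
  R → 3
  S → 5
  ρ[u/x](S) → 5
  ρ[w/z](ρ[u/x](S)) → 5
  π[w,u](ρ[w/z](ρ[u/x](S))) → 5
  (R − π[w,u](ρ[w/z](ρ[u/x](S)))) → 3

|E| = 3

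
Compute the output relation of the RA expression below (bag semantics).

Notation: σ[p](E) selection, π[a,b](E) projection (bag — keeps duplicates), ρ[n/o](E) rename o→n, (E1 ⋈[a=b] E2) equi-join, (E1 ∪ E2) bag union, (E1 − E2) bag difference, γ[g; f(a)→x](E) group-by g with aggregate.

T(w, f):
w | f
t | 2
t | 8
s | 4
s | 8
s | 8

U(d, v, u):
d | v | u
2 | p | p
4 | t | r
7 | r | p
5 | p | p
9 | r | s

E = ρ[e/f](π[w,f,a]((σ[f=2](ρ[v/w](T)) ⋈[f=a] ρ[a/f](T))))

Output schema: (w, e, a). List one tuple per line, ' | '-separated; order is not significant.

Row counts bottom-up:
  T → 5
  ρ[v/w](T) → 5
  σ[f=2](ρ[v/w](T)) → 1
  T → 5
  ρ[a/f](T) → 5
  (σ[f=2](ρ[v/w](T)) ⋈[f=a] ρ[a/f](T)) → 1
  π[w,f,a]((σ[f=2](ρ[v/w](T)) ⋈[f=a] ρ[a/f](T))) → 1
  ρ[e/f](π[w,f,a]((σ[f=2](ρ[v/w](T)) ⋈[f=a] ρ[a/f](T)))) → 1

== RESULT ==
w | e | a
t | 2 | 2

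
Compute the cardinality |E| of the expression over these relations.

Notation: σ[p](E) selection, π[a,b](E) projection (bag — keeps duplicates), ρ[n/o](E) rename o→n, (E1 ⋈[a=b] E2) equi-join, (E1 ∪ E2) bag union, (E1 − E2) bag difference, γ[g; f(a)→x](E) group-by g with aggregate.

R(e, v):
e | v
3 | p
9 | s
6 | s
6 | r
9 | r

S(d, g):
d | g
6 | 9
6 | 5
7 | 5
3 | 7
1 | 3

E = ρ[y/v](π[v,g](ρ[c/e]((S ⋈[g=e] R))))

Per-node cardinality:
  S → 5
  R → 5
  (S ⋈[g=e] R) → 3
  ρ[c/e]((S ⋈[g=e] R)) → 3
  π[v,g](ρ[c/e]((S ⋈[g=e] R))) → 3
  ρ[y/v](π[v,g](ρ[c/e]((S ⋈[g=e] R)))) → 3

|E| = 3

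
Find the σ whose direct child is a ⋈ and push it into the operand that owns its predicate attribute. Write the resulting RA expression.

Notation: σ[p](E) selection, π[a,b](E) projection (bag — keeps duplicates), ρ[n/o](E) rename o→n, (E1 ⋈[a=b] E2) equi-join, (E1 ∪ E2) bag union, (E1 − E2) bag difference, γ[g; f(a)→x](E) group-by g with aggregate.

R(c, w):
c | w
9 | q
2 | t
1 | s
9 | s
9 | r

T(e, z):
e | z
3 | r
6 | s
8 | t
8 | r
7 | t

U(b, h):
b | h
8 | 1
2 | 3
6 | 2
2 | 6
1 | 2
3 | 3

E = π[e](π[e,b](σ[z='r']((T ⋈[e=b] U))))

σ filters on z, owned by the left side.
E' = π[e](π[e,b]((σ[z='r'](T) ⋈[e=b] U)))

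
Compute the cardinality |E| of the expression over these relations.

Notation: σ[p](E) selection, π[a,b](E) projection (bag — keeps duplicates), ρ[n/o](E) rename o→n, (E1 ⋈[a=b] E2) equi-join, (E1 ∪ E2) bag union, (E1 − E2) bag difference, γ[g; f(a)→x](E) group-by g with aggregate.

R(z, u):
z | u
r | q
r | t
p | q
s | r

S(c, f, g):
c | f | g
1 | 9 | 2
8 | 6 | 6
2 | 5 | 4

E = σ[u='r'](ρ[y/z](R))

Row counts bottom-up:
  R → 4
  ρ[y/z](R) → 4
  σ[u='r'](ρ[y/z](R)) → 1

|E| = 1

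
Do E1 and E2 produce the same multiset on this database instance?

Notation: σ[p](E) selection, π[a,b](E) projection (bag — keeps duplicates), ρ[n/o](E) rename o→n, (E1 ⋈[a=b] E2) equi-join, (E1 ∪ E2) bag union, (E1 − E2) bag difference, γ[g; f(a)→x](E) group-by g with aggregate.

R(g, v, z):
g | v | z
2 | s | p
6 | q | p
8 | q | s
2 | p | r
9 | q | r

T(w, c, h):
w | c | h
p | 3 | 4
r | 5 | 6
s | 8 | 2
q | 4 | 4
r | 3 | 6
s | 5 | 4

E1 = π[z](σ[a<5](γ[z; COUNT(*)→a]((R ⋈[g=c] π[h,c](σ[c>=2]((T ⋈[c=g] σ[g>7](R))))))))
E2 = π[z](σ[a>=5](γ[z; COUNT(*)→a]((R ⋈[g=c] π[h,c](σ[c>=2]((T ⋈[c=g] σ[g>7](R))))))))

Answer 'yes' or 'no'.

E1 stepwise |·|:
  R → 5
  T → 6
  R → 5
  σ[g>7](R) → 2
  (T ⋈[c=g] σ[g>7](R)) → 1
  σ[c>=2]((T ⋈[c=g] σ[g>7](R))) → 1
  π[h,c](σ[c>=2]((T ⋈[c=g] σ[g>7](R)))) → 1
  (R ⋈[g=c] π[h,c](σ[c>=2]((T ⋈[c=g] σ[g>7](R))))) → 1
  γ[z; COUNT(*)→a]((R ⋈[g=c] π[h,c](σ[c>=2]((T ⋈[c=g] σ[g>7](R)))))) → 1
  σ[a<5](γ[z; COUNT(*)→a]((R ⋈[g=c] π[h,c](σ[c>=2]((T ⋈[c=g] σ[g>7](R))))))) → 1
  π[z](σ[a<5](γ[z; COUNT(*)→a]((R ⋈[g=c] π[h,c](σ[c>=2]((T ⋈[c=g] σ[g>7](R)))))))) → 1
E2 stepwise |·|:
  R → 5
  T → 6
  R → 5
  σ[g>7](R) → 2
  (T ⋈[c=g] σ[g>7](R)) → 1
  σ[c>=2]((T ⋈[c=g] σ[g>7](R))) → 1
  π[h,c](σ[c>=2]((T ⋈[c=g] σ[g>7](R)))) → 1
  (R ⋈[g=c] π[h,c](σ[c>=2]((T ⋈[c=g] σ[g>7](R))))) → 1
  γ[z; COUNT(*)→a]((R ⋈[g=c] π[h,c](σ[c>=2]((T ⋈[c=g] σ[g>7](R)))))) → 1
  σ[a>=5](γ[z; COUNT(*)→a]((R ⋈[g=c] π[h,c](σ[c>=2]((T ⋈[c=g] σ[g>7](R))))))) → 0
  π[z](σ[a>=5](γ[z; COUNT(*)→a]((R ⋈[g=c] π[h,c](σ[c>=2]((T ⋈[c=g] σ[g>7](R)))))))) → 0

E1 result:
z
s
E2 result:
z
(0 rows)
Witness: ('s',) appears 1× in E1 but 0× in E2.

no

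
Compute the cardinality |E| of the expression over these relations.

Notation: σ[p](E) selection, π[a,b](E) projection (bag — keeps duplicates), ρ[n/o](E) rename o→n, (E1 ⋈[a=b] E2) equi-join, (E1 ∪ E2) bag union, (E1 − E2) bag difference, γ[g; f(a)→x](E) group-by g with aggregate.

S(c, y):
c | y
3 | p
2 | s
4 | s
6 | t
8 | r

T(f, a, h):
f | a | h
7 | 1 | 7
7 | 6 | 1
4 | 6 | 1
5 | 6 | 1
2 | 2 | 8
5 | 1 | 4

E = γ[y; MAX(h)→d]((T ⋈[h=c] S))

Per-node cardinality:
  T → 6
  S → 5
  (T ⋈[h=c] S) → 2
  γ[y; MAX(h)→d]((T ⋈[h=c] S)) → 2

|E| = 2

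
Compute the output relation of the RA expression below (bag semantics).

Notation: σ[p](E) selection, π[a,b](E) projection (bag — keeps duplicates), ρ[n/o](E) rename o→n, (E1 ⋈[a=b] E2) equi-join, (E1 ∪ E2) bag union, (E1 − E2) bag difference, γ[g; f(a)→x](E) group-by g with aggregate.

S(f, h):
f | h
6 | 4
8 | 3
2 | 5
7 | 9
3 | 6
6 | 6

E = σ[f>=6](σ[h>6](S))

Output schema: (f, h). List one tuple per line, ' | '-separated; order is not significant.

Subexpression sizes:
  S → 6
  σ[h>6](S) → 1
  σ[f>=6](σ[h>6](S)) → 1

== RESULT ==
f | h
7 | 9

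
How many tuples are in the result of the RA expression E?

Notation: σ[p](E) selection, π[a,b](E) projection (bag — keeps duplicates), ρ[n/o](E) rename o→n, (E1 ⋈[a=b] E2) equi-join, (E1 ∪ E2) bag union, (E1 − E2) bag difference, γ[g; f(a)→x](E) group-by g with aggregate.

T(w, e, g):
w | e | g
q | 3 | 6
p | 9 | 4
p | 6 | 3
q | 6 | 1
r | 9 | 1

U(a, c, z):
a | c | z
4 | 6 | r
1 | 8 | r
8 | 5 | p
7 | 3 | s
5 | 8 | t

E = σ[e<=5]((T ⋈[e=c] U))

Row counts bottom-up:
  T → 5
  U → 5
  (T ⋈[e=c] U) → 3
  σ[e<=5]((T ⋈[e=c] U)) → 1

|E| = 1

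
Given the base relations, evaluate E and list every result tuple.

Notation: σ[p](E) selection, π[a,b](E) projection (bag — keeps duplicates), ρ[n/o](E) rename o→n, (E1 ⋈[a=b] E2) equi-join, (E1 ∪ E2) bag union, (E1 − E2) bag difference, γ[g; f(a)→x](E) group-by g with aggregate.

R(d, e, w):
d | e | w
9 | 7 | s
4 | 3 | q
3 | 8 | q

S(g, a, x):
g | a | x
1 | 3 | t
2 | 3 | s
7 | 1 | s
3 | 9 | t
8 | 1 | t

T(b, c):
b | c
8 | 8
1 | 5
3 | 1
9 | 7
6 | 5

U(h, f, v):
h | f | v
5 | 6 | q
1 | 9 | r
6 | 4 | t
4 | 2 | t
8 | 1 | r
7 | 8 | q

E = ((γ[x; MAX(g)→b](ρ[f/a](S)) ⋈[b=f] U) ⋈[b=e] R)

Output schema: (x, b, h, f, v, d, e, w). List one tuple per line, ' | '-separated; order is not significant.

Per-node cardinality:
  S → 5
  ρ[f/a](S) → 5
  γ[x; MAX(g)→b](ρ[f/a](S)) → 2
  U → 6
  (γ[x; MAX(g)→b](ρ[f/a](S)) ⋈[b=f] U) → 1
  R → 3
  ((γ[x; MAX(g)→b](ρ[f/a](S)) ⋈[b=f] U) ⋈[b=e] R) → 1

== RESULT ==
x | b | h | f | v | d | e | w
t | 8 | 7 | 8 | q | 3 | 8 | q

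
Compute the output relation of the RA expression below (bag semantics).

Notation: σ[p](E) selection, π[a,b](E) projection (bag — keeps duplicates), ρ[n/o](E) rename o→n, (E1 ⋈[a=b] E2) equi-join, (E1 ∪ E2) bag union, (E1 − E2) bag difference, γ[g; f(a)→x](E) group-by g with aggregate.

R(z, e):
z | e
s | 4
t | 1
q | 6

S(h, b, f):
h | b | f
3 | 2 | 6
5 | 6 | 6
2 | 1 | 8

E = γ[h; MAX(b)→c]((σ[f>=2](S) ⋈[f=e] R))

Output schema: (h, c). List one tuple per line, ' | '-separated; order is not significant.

Per-node cardinality:
  S → 3
  σ[f>=2](S) → 3
  R → 3
  (σ[f>=2](S) ⋈[f=e] R) → 2
  γ[h; MAX(b)→c]((σ[f>=2](S) ⋈[f=e] R)) → 2

== RESULT ==
h | c
3 | 2
5 | 6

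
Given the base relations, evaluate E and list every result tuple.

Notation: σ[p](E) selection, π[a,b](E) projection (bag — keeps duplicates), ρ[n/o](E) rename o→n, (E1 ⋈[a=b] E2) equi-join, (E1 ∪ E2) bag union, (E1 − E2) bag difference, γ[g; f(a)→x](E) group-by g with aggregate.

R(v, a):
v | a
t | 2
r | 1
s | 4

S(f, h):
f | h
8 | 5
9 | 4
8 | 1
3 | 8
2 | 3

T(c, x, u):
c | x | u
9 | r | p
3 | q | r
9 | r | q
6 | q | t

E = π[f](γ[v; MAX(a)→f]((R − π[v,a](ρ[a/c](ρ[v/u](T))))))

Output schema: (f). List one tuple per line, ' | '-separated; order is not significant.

Stepwise |·|:
  R → 3
  T → 4
  ρ[v/u](T) → 4
  ρ[a/c](ρ[v/u](T)) → 4
  π[v,a](ρ[a/c](ρ[v/u](T))) → 4
  (R − π[v,a](ρ[a/c](ρ[v/u](T)))) → 3
  γ[v; MAX(a)→f]((R − π[v,a](ρ[a/c](ρ[v/u](T))))) → 3
  π[f](γ[v; MAX(a)→f]((R − π[v,a](ρ[a/c](ρ[v/u](T)))))) → 3

== RESULT ==
f
1
2
4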